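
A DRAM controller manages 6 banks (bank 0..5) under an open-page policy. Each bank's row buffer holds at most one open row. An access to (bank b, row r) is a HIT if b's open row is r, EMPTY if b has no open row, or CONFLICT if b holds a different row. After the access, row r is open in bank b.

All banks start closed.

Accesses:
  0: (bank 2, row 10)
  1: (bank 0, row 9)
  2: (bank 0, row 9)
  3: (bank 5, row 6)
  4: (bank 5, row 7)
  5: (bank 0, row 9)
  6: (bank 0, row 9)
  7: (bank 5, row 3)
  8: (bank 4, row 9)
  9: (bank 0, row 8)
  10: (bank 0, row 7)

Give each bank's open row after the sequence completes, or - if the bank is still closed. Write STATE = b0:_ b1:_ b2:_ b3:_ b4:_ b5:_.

STATE = b0:7 b1:- b2:10 b3:- b4:9 b5:3

  [0] b2 r10: no row ⇒ E
  [1] b0 r9: no row ⇒ E
  [2] b0 r9: had r9 ⇒ H
  [3] b5 r6: no row ⇒ E
  [4] b5 r7: had r6 ⇒ C
  [5] b0 r9: had r9 ⇒ H
  [6] b0 r9: had r9 ⇒ H
  [7] b5 r3: had r7 ⇒ C
  [8] b4 r9: no row ⇒ E
  [9] b0 r8: had r9 ⇒ C
  [10] b0 r7: had r8 ⇒ C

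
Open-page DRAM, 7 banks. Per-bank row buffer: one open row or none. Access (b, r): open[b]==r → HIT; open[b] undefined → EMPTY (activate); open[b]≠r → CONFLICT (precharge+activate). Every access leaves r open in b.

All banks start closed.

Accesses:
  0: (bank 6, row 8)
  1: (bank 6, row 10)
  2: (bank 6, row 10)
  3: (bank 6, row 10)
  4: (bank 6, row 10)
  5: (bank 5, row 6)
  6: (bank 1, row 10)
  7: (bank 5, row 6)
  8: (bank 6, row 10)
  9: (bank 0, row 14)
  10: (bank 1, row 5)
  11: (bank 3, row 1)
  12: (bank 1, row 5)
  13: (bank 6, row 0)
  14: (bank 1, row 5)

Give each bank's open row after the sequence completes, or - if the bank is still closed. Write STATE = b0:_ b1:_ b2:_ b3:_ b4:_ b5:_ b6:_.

STATE = b0:14 b1:5 b2:- b3:1 b4:- b5:6 b6:0

#0 (6,8) E
#1 (6,10) C  (was 8)
#2 (6,10) H  (was 10)
#3 (6,10) H  (was 10)
#4 (6,10) H  (was 10)
#5 (5,6) E
#6 (1,10) E
#7 (5,6) H  (was 6)
#8 (6,10) H  (was 10)
#9 (0,14) E
#10 (1,5) C  (was 10)
#11 (3,1) E
#12 (1,5) H  (was 5)
#13 (6,0) C  (was 10)
#14 (1,5) H  (was 5)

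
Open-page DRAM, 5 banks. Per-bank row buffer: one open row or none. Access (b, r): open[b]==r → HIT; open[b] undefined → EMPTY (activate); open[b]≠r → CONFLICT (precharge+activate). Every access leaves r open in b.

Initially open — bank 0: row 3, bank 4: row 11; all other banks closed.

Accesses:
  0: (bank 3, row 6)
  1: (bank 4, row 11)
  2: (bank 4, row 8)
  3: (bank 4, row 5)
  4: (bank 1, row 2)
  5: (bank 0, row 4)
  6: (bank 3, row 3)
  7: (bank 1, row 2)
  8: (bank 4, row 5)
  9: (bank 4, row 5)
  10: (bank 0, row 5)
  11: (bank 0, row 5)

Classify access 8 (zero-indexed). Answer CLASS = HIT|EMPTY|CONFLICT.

#0 (3,6) E
#1 (4,11) H  (was 11)
#2 (4,8) C  (was 11)
#3 (4,5) C  (was 8)
#4 (1,2) E
#5 (0,4) C  (was 3)
#6 (3,3) C  (was 6)
#7 (1,2) H  (was 2)
#8 (4,5) H  (was 5)
#9 (4,5) H  (was 5)
#10 (0,5) C  (was 4)
#11 (0,5) H  (was 5)

CLASS = HIT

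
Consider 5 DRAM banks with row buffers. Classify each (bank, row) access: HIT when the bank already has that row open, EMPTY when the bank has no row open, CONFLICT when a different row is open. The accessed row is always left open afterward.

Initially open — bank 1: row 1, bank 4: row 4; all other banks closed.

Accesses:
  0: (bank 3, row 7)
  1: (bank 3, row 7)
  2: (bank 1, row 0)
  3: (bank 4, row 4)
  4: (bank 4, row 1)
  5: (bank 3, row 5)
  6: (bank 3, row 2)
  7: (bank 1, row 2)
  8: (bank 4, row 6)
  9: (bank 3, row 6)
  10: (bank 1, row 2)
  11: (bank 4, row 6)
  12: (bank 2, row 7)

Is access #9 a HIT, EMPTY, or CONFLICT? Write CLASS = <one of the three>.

CLASS = CONFLICT

0: bank 3 row 7 — prev None → EMPTY
1: bank 3 row 7 — prev 7 → HIT
2: bank 1 row 0 — prev 1 → CONFLICT
3: bank 4 row 4 — prev 4 → HIT
4: bank 4 row 1 — prev 4 → CONFLICT
5: bank 3 row 5 — prev 7 → CONFLICT
6: bank 3 row 2 — prev 5 → CONFLICT
7: bank 1 row 2 — prev 0 → CONFLICT
8: bank 4 row 6 — prev 1 → CONFLICT
9: bank 3 row 6 — prev 2 → CONFLICT
10: bank 1 row 2 — prev 2 → HIT
11: bank 4 row 6 — prev 6 → HIT
12: bank 2 row 7 — prev None → EMPTY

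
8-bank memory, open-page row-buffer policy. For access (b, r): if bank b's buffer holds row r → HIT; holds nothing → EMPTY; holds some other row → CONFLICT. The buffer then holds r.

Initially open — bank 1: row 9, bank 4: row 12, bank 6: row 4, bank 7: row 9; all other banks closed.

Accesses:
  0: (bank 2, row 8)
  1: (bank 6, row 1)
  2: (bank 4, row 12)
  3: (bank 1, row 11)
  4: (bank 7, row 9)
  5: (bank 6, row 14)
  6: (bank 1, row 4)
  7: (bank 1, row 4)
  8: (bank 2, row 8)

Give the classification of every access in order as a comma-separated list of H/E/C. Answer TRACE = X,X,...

TRACE = E,C,H,C,H,C,C,H,H

  [0] b2 r8: no row ⇒ E
  [1] b6 r1: had r4 ⇒ C
  [2] b4 r12: had r12 ⇒ H
  [3] b1 r11: had r9 ⇒ C
  [4] b7 r9: had r9 ⇒ H
  [5] b6 r14: had r1 ⇒ C
  [6] b1 r4: had r11 ⇒ C
  [7] b1 r4: had r4 ⇒ H
  [8] b2 r8: had r8 ⇒ H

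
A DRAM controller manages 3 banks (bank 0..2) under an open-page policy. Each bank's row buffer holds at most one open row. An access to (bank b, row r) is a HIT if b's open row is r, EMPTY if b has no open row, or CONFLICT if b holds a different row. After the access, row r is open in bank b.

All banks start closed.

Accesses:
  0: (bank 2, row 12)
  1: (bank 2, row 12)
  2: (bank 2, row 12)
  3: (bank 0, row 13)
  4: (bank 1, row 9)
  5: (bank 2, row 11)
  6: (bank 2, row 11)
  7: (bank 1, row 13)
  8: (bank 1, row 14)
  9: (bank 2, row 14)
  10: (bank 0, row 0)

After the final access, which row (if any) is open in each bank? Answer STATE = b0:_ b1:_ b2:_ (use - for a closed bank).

0: bank 2 row 12 — prev None → EMPTY
1: bank 2 row 12 — prev 12 → HIT
2: bank 2 row 12 — prev 12 → HIT
3: bank 0 row 13 — prev None → EMPTY
4: bank 1 row 9 — prev None → EMPTY
5: bank 2 row 11 — prev 12 → CONFLICT
6: bank 2 row 11 — prev 11 → HIT
7: bank 1 row 13 — prev 9 → CONFLICT
8: bank 1 row 14 — prev 13 → CONFLICT
9: bank 2 row 14 — prev 11 → CONFLICT
10: bank 0 row 0 — prev 13 → CONFLICT

STATE = b0:0 b1:14 b2:14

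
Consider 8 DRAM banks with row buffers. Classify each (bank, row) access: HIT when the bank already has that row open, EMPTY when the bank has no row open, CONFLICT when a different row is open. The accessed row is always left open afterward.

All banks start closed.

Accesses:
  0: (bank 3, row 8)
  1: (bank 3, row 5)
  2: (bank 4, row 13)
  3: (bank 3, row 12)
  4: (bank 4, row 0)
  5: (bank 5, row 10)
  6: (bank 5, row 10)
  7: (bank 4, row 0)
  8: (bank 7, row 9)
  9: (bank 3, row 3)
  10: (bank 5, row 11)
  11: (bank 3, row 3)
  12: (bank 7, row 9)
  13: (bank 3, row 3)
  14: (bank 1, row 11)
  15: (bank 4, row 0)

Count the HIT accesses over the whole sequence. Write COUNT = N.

  [0] b3 r8: no row ⇒ E
  [1] b3 r5: had r8 ⇒ C
  [2] b4 r13: no row ⇒ E
  [3] b3 r12: had r5 ⇒ C
  [4] b4 r0: had r13 ⇒ C
  [5] b5 r10: no row ⇒ E
  [6] b5 r10: had r10 ⇒ H
  [7] b4 r0: had r0 ⇒ H
  [8] b7 r9: no row ⇒ E
  [9] b3 r3: had r12 ⇒ C
  [10] b5 r11: had r10 ⇒ C
  [11] b3 r3: had r3 ⇒ H
  [12] b7 r9: had r9 ⇒ H
  [13] b3 r3: had r3 ⇒ H
  [14] b1 r11: no row ⇒ E
  [15] b4 r0: had r0 ⇒ H

COUNT = 6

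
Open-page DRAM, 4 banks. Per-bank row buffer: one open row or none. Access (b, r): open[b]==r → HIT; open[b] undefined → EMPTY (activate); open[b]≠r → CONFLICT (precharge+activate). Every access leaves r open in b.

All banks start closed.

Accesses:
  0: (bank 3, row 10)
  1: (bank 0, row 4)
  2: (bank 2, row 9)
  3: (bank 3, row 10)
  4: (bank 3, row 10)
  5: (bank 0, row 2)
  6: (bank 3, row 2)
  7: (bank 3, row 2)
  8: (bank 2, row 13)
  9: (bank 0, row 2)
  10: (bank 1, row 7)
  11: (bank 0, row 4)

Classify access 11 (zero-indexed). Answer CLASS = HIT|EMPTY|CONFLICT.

  [0] b3 r10: no row ⇒ E
  [1] b0 r4: no row ⇒ E
  [2] b2 r9: no row ⇒ E
  [3] b3 r10: had r10 ⇒ H
  [4] b3 r10: had r10 ⇒ H
  [5] b0 r2: had r4 ⇒ C
  [6] b3 r2: had r10 ⇒ C
  [7] b3 r2: had r2 ⇒ H
  [8] b2 r13: had r9 ⇒ C
  [9] b0 r2: had r2 ⇒ H
  [10] b1 r7: no row ⇒ E
  [11] b0 r4: had r2 ⇒ C

CLASS = CONFLICT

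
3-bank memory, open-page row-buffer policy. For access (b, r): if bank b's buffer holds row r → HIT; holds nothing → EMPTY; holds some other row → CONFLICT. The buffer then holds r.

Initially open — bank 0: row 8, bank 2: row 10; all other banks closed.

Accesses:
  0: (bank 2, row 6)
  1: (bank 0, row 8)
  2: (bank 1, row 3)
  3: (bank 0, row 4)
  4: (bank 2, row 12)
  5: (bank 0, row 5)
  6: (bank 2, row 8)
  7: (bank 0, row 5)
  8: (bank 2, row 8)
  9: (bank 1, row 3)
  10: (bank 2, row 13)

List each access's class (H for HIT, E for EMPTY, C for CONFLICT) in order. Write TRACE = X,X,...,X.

TRACE = C,H,E,C,C,C,C,H,H,H,C

0: bank 2 row 6 — prev 10 → CONFLICT
1: bank 0 row 8 — prev 8 → HIT
2: bank 1 row 3 — prev None → EMPTY
3: bank 0 row 4 — prev 8 → CONFLICT
4: bank 2 row 12 — prev 6 → CONFLICT
5: bank 0 row 5 — prev 4 → CONFLICT
6: bank 2 row 8 — prev 12 → CONFLICT
7: bank 0 row 5 — prev 5 → HIT
8: bank 2 row 8 — prev 8 → HIT
9: bank 1 row 3 — prev 3 → HIT
10: bank 2 row 13 — prev 8 → CONFLICT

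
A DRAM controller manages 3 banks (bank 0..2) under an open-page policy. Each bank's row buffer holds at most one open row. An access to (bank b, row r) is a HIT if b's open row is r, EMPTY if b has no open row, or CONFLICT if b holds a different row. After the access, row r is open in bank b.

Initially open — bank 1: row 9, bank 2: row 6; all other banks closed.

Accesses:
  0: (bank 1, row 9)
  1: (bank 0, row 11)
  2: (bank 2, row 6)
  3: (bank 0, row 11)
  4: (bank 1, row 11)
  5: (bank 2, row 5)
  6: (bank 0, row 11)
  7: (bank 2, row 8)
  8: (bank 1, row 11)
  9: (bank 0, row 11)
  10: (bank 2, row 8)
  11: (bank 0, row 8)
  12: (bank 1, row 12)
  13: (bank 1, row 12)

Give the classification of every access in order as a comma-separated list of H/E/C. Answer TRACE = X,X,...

TRACE = H,E,H,H,C,C,H,C,H,H,H,C,C,H

  [0] b1 r9: had r9 ⇒ H
  [1] b0 r11: no row ⇒ E
  [2] b2 r6: had r6 ⇒ H
  [3] b0 r11: had r11 ⇒ H
  [4] b1 r11: had r9 ⇒ C
  [5] b2 r5: had r6 ⇒ C
  [6] b0 r11: had r11 ⇒ H
  [7] b2 r8: had r5 ⇒ C
  [8] b1 r11: had r11 ⇒ H
  [9] b0 r11: had r11 ⇒ H
  [10] b2 r8: had r8 ⇒ H
  [11] b0 r8: had r11 ⇒ C
  [12] b1 r12: had r11 ⇒ C
  [13] b1 r12: had r12 ⇒ H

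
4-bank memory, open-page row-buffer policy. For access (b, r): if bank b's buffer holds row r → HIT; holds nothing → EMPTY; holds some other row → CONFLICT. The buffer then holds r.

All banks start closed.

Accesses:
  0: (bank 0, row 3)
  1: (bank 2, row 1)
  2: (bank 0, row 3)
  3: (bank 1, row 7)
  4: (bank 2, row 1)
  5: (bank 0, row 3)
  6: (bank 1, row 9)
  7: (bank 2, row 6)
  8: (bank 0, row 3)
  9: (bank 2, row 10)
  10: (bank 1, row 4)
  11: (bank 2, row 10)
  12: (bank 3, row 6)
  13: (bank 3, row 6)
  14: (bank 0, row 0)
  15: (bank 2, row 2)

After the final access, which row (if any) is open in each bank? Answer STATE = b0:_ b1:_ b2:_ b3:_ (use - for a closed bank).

STATE = b0:0 b1:4 b2:2 b3:6

  [0] b0 r3: no row ⇒ E
  [1] b2 r1: no row ⇒ E
  [2] b0 r3: had r3 ⇒ H
  [3] b1 r7: no row ⇒ E
  [4] b2 r1: had r1 ⇒ H
  [5] b0 r3: had r3 ⇒ H
  [6] b1 r9: had r7 ⇒ C
  [7] b2 r6: had r1 ⇒ C
  [8] b0 r3: had r3 ⇒ H
  [9] b2 r10: had r6 ⇒ C
  [10] b1 r4: had r9 ⇒ C
  [11] b2 r10: had r10 ⇒ H
  [12] b3 r6: no row ⇒ E
  [13] b3 r6: had r6 ⇒ H
  [14] b0 r0: had r3 ⇒ C
  [15] b2 r2: had r10 ⇒ C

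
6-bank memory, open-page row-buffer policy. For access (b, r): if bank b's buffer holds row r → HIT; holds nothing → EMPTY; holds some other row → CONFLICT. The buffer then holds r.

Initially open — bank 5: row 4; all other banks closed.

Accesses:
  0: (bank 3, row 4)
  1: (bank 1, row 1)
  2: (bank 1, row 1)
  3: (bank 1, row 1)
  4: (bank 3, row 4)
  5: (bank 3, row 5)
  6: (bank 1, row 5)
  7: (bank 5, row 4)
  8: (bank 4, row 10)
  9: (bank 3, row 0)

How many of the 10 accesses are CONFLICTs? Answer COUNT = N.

COUNT = 3

  [0] b3 r4: no row ⇒ E
  [1] b1 r1: no row ⇒ E
  [2] b1 r1: had r1 ⇒ H
  [3] b1 r1: had r1 ⇒ H
  [4] b3 r4: had r4 ⇒ H
  [5] b3 r5: had r4 ⇒ C
  [6] b1 r5: had r1 ⇒ C
  [7] b5 r4: had r4 ⇒ H
  [8] b4 r10: no row ⇒ E
  [9] b3 r0: had r5 ⇒ C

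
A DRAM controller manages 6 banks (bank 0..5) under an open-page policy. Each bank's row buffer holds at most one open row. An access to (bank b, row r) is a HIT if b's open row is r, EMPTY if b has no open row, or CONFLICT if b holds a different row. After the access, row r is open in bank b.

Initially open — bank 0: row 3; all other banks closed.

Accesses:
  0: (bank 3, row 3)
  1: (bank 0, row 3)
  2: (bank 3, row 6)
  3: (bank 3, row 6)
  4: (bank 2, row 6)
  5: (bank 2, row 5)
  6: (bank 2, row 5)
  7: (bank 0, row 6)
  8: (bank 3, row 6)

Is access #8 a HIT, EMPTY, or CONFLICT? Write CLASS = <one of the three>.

CLASS = HIT

#0 (3,3) E
#1 (0,3) H  (was 3)
#2 (3,6) C  (was 3)
#3 (3,6) H  (was 6)
#4 (2,6) E
#5 (2,5) C  (was 6)
#6 (2,5) H  (was 5)
#7 (0,6) C  (was 3)
#8 (3,6) H  (was 6)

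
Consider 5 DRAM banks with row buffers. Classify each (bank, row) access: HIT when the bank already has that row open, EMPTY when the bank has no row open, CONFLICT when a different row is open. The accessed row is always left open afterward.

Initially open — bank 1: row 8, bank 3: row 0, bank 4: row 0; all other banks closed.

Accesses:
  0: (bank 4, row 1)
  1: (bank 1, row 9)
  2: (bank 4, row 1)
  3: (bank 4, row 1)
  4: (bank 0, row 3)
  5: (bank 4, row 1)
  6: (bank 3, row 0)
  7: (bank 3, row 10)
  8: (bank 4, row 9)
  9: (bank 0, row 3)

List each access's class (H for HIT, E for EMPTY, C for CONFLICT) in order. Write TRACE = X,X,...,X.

  [0] b4 r1: had r0 ⇒ C
  [1] b1 r9: had r8 ⇒ C
  [2] b4 r1: had r1 ⇒ H
  [3] b4 r1: had r1 ⇒ H
  [4] b0 r3: no row ⇒ E
  [5] b4 r1: had r1 ⇒ H
  [6] b3 r0: had r0 ⇒ H
  [7] b3 r10: had r0 ⇒ C
  [8] b4 r9: had r1 ⇒ C
  [9] b0 r3: had r3 ⇒ H

TRACE = C,C,H,H,E,H,H,C,C,H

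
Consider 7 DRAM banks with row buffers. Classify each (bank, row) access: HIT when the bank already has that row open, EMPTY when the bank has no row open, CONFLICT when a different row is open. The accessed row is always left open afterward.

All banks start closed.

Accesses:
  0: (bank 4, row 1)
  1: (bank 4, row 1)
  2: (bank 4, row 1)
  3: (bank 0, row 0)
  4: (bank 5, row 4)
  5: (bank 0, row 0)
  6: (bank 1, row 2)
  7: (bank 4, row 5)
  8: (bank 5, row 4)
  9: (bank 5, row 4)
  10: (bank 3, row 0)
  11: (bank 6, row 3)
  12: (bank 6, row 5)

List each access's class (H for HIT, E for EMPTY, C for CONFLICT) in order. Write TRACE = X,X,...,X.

step 0: bank4 None->1 [EMPTY]
step 1: bank4 1->1 [HIT]
step 2: bank4 1->1 [HIT]
step 3: bank0 None->0 [EMPTY]
step 4: bank5 None->4 [EMPTY]
step 5: bank0 0->0 [HIT]
step 6: bank1 None->2 [EMPTY]
step 7: bank4 1->5 [CONFLICT]
step 8: bank5 4->4 [HIT]
step 9: bank5 4->4 [HIT]
step 10: bank3 None->0 [EMPTY]
step 11: bank6 None->3 [EMPTY]
step 12: bank6 3->5 [CONFLICT]

TRACE = E,H,H,E,E,H,E,C,H,H,E,E,C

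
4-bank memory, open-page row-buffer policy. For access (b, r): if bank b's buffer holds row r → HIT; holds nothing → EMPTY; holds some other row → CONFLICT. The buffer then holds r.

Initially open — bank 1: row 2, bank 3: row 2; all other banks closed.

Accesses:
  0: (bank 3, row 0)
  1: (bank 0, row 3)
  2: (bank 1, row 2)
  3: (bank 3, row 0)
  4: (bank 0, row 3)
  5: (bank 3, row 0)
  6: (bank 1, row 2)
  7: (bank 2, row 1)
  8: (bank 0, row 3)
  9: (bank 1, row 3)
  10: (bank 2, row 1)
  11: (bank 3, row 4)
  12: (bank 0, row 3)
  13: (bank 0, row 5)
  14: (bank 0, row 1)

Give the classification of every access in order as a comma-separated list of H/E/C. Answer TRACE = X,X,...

#0 (3,0) C  (was 2)
#1 (0,3) E
#2 (1,2) H  (was 2)
#3 (3,0) H  (was 0)
#4 (0,3) H  (was 3)
#5 (3,0) H  (was 0)
#6 (1,2) H  (was 2)
#7 (2,1) E
#8 (0,3) H  (was 3)
#9 (1,3) C  (was 2)
#10 (2,1) H  (was 1)
#11 (3,4) C  (was 0)
#12 (0,3) H  (was 3)
#13 (0,5) C  (was 3)
#14 (0,1) C  (was 5)

TRACE = C,E,H,H,H,H,H,E,H,C,H,C,H,C,C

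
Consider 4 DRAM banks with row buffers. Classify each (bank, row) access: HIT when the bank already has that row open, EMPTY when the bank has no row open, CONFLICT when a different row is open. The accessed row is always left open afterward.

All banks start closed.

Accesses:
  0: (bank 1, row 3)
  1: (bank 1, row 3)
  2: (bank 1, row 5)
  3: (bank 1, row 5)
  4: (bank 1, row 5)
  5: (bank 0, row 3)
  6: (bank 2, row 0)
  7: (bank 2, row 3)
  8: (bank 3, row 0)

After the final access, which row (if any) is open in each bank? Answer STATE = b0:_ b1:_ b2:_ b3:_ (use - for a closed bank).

STATE = b0:3 b1:5 b2:3 b3:0

step 0: bank1 None->3 [EMPTY]
step 1: bank1 3->3 [HIT]
step 2: bank1 3->5 [CONFLICT]
step 3: bank1 5->5 [HIT]
step 4: bank1 5->5 [HIT]
step 5: bank0 None->3 [EMPTY]
step 6: bank2 None->0 [EMPTY]
step 7: bank2 0->3 [CONFLICT]
step 8: bank3 None->0 [EMPTY]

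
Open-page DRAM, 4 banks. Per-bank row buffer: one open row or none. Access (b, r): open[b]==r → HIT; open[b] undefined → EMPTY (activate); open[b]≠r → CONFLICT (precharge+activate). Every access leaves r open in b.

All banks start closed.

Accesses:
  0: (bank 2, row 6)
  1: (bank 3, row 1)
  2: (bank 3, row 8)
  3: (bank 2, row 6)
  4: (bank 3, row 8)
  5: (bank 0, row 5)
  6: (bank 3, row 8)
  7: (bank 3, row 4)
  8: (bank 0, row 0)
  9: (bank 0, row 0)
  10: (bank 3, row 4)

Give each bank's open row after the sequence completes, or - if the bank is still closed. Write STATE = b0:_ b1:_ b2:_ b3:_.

#0 (2,6) E
#1 (3,1) E
#2 (3,8) C  (was 1)
#3 (2,6) H  (was 6)
#4 (3,8) H  (was 8)
#5 (0,5) E
#6 (3,8) H  (was 8)
#7 (3,4) C  (was 8)
#8 (0,0) C  (was 5)
#9 (0,0) H  (was 0)
#10 (3,4) H  (was 4)

STATE = b0:0 b1:- b2:6 b3:4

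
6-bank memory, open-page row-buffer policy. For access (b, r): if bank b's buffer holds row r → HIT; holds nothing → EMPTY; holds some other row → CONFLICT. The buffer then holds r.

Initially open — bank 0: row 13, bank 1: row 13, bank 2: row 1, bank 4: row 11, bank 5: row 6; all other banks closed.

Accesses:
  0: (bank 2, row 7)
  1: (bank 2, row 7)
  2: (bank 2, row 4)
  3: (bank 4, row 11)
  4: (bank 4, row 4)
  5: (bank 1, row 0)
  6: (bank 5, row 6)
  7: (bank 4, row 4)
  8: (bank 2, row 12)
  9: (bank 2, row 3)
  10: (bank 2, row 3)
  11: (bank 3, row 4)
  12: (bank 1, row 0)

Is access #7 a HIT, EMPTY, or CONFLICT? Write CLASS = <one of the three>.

CLASS = HIT

0: bank 2 row 7 — prev 1 → CONFLICT
1: bank 2 row 7 — prev 7 → HIT
2: bank 2 row 4 — prev 7 → CONFLICT
3: bank 4 row 11 — prev 11 → HIT
4: bank 4 row 4 — prev 11 → CONFLICT
5: bank 1 row 0 — prev 13 → CONFLICT
6: bank 5 row 6 — prev 6 → HIT
7: bank 4 row 4 — prev 4 → HIT
8: bank 2 row 12 — prev 4 → CONFLICT
9: bank 2 row 3 — prev 12 → CONFLICT
10: bank 2 row 3 — prev 3 → HIT
11: bank 3 row 4 — prev None → EMPTY
12: bank 1 row 0 — prev 0 → HIT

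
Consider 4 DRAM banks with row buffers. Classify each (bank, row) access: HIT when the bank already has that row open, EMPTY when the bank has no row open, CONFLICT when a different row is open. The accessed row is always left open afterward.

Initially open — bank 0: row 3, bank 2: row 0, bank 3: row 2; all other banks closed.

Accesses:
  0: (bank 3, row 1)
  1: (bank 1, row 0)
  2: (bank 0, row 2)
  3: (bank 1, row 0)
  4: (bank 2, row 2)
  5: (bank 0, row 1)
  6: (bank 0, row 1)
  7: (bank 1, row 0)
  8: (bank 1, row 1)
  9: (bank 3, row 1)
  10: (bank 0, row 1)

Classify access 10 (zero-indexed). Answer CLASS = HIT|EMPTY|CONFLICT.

CLASS = HIT

  [0] b3 r1: had r2 ⇒ C
  [1] b1 r0: no row ⇒ E
  [2] b0 r2: had r3 ⇒ C
  [3] b1 r0: had r0 ⇒ H
  [4] b2 r2: had r0 ⇒ C
  [5] b0 r1: had r2 ⇒ C
  [6] b0 r1: had r1 ⇒ H
  [7] b1 r0: had r0 ⇒ H
  [8] b1 r1: had r0 ⇒ C
  [9] b3 r1: had r1 ⇒ H
  [10] b0 r1: had r1 ⇒ H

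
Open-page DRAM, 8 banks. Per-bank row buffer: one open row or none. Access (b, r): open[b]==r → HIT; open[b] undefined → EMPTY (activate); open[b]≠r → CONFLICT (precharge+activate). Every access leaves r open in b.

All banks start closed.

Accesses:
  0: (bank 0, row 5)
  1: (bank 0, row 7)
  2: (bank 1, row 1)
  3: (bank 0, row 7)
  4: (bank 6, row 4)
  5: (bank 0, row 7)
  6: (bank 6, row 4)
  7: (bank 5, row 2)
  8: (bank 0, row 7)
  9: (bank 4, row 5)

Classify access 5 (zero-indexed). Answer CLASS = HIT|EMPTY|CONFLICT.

CLASS = HIT

step 0: bank0 None->5 [EMPTY]
step 1: bank0 5->7 [CONFLICT]
step 2: bank1 None->1 [EMPTY]
step 3: bank0 7->7 [HIT]
step 4: bank6 None->4 [EMPTY]
step 5: bank0 7->7 [HIT]
step 6: bank6 4->4 [HIT]
step 7: bank5 None->2 [EMPTY]
step 8: bank0 7->7 [HIT]
step 9: bank4 None->5 [EMPTY]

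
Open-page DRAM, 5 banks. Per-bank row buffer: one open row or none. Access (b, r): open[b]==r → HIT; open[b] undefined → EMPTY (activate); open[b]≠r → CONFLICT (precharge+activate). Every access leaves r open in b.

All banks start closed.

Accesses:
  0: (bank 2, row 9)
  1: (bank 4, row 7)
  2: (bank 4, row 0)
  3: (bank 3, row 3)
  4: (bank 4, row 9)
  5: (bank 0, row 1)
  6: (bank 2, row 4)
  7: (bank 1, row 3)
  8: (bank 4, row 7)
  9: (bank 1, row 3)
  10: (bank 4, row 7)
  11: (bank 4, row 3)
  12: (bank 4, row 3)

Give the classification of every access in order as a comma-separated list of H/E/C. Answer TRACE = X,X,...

TRACE = E,E,C,E,C,E,C,E,C,H,H,C,H

  [0] b2 r9: no row ⇒ E
  [1] b4 r7: no row ⇒ E
  [2] b4 r0: had r7 ⇒ C
  [3] b3 r3: no row ⇒ E
  [4] b4 r9: had r0 ⇒ C
  [5] b0 r1: no row ⇒ E
  [6] b2 r4: had r9 ⇒ C
  [7] b1 r3: no row ⇒ E
  [8] b4 r7: had r9 ⇒ C
  [9] b1 r3: had r3 ⇒ H
  [10] b4 r7: had r7 ⇒ H
  [11] b4 r3: had r7 ⇒ C
  [12] b4 r3: had r3 ⇒ H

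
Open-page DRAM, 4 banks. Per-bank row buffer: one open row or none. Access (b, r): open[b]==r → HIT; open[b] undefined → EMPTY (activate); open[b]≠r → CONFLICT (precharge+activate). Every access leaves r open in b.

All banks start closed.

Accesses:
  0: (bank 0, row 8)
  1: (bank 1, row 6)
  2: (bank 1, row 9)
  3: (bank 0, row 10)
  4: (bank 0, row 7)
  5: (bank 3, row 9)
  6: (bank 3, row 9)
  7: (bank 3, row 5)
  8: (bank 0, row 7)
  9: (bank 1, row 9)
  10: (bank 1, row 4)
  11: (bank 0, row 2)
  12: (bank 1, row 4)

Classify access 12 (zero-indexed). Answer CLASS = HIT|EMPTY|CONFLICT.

CLASS = HIT

0: bank 0 row 8 — prev None → EMPTY
1: bank 1 row 6 — prev None → EMPTY
2: bank 1 row 9 — prev 6 → CONFLICT
3: bank 0 row 10 — prev 8 → CONFLICT
4: bank 0 row 7 — prev 10 → CONFLICT
5: bank 3 row 9 — prev None → EMPTY
6: bank 3 row 9 — prev 9 → HIT
7: bank 3 row 5 — prev 9 → CONFLICT
8: bank 0 row 7 — prev 7 → HIT
9: bank 1 row 9 — prev 9 → HIT
10: bank 1 row 4 — prev 9 → CONFLICT
11: bank 0 row 2 — prev 7 → CONFLICT
12: bank 1 row 4 — prev 4 → HIT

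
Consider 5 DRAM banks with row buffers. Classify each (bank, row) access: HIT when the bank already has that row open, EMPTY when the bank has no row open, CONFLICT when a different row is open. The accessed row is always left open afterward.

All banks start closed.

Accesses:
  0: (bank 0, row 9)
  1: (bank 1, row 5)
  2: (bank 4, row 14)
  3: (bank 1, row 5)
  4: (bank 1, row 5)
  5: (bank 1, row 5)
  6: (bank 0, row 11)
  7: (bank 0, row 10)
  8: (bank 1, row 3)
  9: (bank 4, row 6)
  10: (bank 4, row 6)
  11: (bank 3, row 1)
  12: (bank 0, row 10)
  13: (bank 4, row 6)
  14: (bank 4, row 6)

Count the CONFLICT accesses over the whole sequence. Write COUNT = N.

COUNT = 4

  [0] b0 r9: no row ⇒ E
  [1] b1 r5: no row ⇒ E
  [2] b4 r14: no row ⇒ E
  [3] b1 r5: had r5 ⇒ H
  [4] b1 r5: had r5 ⇒ H
  [5] b1 r5: had r5 ⇒ H
  [6] b0 r11: had r9 ⇒ C
  [7] b0 r10: had r11 ⇒ C
  [8] b1 r3: had r5 ⇒ C
  [9] b4 r6: had r14 ⇒ C
  [10] b4 r6: had r6 ⇒ H
  [11] b3 r1: no row ⇒ E
  [12] b0 r10: had r10 ⇒ H
  [13] b4 r6: had r6 ⇒ H
  [14] b4 r6: had r6 ⇒ H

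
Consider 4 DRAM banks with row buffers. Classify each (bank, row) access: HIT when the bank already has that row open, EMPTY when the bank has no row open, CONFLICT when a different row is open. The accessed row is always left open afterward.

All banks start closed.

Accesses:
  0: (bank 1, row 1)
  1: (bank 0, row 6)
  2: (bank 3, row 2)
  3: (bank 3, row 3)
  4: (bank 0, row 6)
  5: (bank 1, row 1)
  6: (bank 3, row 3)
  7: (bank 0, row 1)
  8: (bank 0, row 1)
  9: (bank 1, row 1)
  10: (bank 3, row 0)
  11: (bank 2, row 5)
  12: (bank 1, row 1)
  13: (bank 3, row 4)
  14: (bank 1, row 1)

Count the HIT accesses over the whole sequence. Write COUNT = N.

COUNT = 7

0: bank 1 row 1 — prev None → EMPTY
1: bank 0 row 6 — prev None → EMPTY
2: bank 3 row 2 — prev None → EMPTY
3: bank 3 row 3 — prev 2 → CONFLICT
4: bank 0 row 6 — prev 6 → HIT
5: bank 1 row 1 — prev 1 → HIT
6: bank 3 row 3 — prev 3 → HIT
7: bank 0 row 1 — prev 6 → CONFLICT
8: bank 0 row 1 — prev 1 → HIT
9: bank 1 row 1 — prev 1 → HIT
10: bank 3 row 0 — prev 3 → CONFLICT
11: bank 2 row 5 — prev None → EMPTY
12: bank 1 row 1 — prev 1 → HIT
13: bank 3 row 4 — prev 0 → CONFLICT
14: bank 1 row 1 — prev 1 → HIT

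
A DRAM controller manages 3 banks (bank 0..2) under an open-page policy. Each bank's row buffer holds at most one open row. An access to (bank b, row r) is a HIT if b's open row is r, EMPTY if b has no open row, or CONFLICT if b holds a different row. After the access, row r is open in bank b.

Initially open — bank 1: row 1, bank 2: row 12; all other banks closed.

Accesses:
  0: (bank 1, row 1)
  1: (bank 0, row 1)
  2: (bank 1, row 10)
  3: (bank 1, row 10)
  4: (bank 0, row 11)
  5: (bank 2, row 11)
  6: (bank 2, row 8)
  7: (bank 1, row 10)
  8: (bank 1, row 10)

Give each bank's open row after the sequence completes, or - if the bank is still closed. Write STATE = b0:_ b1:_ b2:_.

STATE = b0:11 b1:10 b2:8

#0 (1,1) H  (was 1)
#1 (0,1) E
#2 (1,10) C  (was 1)
#3 (1,10) H  (was 10)
#4 (0,11) C  (was 1)
#5 (2,11) C  (was 12)
#6 (2,8) C  (was 11)
#7 (1,10) H  (was 10)
#8 (1,10) H  (was 10)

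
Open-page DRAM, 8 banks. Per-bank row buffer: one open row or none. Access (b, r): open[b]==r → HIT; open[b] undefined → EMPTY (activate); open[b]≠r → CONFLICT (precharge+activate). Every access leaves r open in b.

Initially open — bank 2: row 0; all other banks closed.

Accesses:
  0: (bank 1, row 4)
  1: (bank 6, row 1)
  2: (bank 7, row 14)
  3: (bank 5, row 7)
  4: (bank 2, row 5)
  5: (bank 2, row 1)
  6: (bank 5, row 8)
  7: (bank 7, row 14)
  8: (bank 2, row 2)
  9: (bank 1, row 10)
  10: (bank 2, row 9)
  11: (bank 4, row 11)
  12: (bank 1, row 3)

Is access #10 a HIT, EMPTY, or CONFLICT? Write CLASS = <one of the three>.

  [0] b1 r4: no row ⇒ E
  [1] b6 r1: no row ⇒ E
  [2] b7 r14: no row ⇒ E
  [3] b5 r7: no row ⇒ E
  [4] b2 r5: had r0 ⇒ C
  [5] b2 r1: had r5 ⇒ C
  [6] b5 r8: had r7 ⇒ C
  [7] b7 r14: had r14 ⇒ H
  [8] b2 r2: had r1 ⇒ C
  [9] b1 r10: had r4 ⇒ C
  [10] b2 r9: had r2 ⇒ C
  [11] b4 r11: no row ⇒ E
  [12] b1 r3: had r10 ⇒ C

CLASS = CONFLICT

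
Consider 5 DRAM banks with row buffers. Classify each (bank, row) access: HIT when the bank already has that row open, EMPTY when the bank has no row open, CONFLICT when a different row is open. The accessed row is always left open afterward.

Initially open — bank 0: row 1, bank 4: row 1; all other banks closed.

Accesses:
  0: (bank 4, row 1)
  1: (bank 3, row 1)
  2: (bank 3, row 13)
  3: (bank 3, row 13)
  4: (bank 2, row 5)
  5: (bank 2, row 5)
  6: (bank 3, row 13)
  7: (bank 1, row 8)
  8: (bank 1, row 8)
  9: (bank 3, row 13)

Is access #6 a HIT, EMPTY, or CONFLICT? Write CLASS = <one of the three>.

CLASS = HIT

step 0: bank4 1->1 [HIT]
step 1: bank3 None->1 [EMPTY]
step 2: bank3 1->13 [CONFLICT]
step 3: bank3 13->13 [HIT]
step 4: bank2 None->5 [EMPTY]
step 5: bank2 5->5 [HIT]
step 6: bank3 13->13 [HIT]
step 7: bank1 None->8 [EMPTY]
step 8: bank1 8->8 [HIT]
step 9: bank3 13->13 [HIT]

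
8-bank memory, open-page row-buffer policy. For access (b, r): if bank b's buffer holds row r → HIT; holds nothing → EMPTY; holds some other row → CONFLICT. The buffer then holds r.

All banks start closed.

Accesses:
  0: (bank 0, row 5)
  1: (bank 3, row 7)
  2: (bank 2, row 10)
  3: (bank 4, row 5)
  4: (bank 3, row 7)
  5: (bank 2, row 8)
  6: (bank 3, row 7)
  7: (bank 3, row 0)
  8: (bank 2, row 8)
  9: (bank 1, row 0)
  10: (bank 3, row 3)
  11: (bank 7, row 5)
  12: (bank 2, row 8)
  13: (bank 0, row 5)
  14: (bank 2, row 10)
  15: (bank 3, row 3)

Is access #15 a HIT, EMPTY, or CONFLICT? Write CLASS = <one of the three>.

CLASS = HIT

step 0: bank0 None->5 [EMPTY]
step 1: bank3 None->7 [EMPTY]
step 2: bank2 None->10 [EMPTY]
step 3: bank4 None->5 [EMPTY]
step 4: bank3 7->7 [HIT]
step 5: bank2 10->8 [CONFLICT]
step 6: bank3 7->7 [HIT]
step 7: bank3 7->0 [CONFLICT]
step 8: bank2 8->8 [HIT]
step 9: bank1 None->0 [EMPTY]
step 10: bank3 0->3 [CONFLICT]
step 11: bank7 None->5 [EMPTY]
step 12: bank2 8->8 [HIT]
step 13: bank0 5->5 [HIT]
step 14: bank2 8->10 [CONFLICT]
step 15: bank3 3->3 [HIT]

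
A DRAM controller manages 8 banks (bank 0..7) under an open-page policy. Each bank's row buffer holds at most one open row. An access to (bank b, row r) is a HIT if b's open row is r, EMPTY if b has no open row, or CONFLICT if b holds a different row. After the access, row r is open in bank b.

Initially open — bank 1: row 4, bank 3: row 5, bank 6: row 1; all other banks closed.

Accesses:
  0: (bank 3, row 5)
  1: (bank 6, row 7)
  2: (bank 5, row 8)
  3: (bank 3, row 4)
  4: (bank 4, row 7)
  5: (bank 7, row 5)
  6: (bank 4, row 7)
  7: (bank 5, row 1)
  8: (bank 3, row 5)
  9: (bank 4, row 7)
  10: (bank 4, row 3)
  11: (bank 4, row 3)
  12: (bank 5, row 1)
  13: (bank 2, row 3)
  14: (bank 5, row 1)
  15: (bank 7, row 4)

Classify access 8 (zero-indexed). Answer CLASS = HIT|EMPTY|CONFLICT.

step 0: bank3 5->5 [HIT]
step 1: bank6 1->7 [CONFLICT]
step 2: bank5 None->8 [EMPTY]
step 3: bank3 5->4 [CONFLICT]
step 4: bank4 None->7 [EMPTY]
step 5: bank7 None->5 [EMPTY]
step 6: bank4 7->7 [HIT]
step 7: bank5 8->1 [CONFLICT]
step 8: bank3 4->5 [CONFLICT]
step 9: bank4 7->7 [HIT]
step 10: bank4 7->3 [CONFLICT]
step 11: bank4 3->3 [HIT]
step 12: bank5 1->1 [HIT]
step 13: bank2 None->3 [EMPTY]
step 14: bank5 1->1 [HIT]
step 15: bank7 5->4 [CONFLICT]

CLASS = CONFLICT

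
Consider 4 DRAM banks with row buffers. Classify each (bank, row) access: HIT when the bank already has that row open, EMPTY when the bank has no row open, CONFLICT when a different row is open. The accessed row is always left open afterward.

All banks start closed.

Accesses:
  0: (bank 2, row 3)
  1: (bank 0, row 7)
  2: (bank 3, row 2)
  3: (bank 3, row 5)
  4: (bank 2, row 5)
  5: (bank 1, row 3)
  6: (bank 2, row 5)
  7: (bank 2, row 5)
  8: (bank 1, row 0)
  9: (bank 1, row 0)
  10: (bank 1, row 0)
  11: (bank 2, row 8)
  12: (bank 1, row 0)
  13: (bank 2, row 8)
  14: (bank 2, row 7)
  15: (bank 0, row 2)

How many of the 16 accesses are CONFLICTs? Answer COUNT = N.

COUNT = 6

step 0: bank2 None->3 [EMPTY]
step 1: bank0 None->7 [EMPTY]
step 2: bank3 None->2 [EMPTY]
step 3: bank3 2->5 [CONFLICT]
step 4: bank2 3->5 [CONFLICT]
step 5: bank1 None->3 [EMPTY]
step 6: bank2 5->5 [HIT]
step 7: bank2 5->5 [HIT]
step 8: bank1 3->0 [CONFLICT]
step 9: bank1 0->0 [HIT]
step 10: bank1 0->0 [HIT]
step 11: bank2 5->8 [CONFLICT]
step 12: bank1 0->0 [HIT]
step 13: bank2 8->8 [HIT]
step 14: bank2 8->7 [CONFLICT]
step 15: bank0 7->2 [CONFLICT]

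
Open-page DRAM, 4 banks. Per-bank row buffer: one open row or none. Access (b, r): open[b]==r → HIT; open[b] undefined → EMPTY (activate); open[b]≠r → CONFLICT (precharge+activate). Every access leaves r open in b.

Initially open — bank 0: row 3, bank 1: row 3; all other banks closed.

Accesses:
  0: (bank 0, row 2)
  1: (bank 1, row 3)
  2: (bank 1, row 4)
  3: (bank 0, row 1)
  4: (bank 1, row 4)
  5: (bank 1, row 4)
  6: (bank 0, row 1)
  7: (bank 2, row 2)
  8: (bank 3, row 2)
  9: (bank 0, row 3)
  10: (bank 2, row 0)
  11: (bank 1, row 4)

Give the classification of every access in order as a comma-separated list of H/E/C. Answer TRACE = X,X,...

step 0: bank0 3->2 [CONFLICT]
step 1: bank1 3->3 [HIT]
step 2: bank1 3->4 [CONFLICT]
step 3: bank0 2->1 [CONFLICT]
step 4: bank1 4->4 [HIT]
step 5: bank1 4->4 [HIT]
step 6: bank0 1->1 [HIT]
step 7: bank2 None->2 [EMPTY]
step 8: bank3 None->2 [EMPTY]
step 9: bank0 1->3 [CONFLICT]
step 10: bank2 2->0 [CONFLICT]
step 11: bank1 4->4 [HIT]

TRACE = C,H,C,C,H,H,H,E,E,C,C,H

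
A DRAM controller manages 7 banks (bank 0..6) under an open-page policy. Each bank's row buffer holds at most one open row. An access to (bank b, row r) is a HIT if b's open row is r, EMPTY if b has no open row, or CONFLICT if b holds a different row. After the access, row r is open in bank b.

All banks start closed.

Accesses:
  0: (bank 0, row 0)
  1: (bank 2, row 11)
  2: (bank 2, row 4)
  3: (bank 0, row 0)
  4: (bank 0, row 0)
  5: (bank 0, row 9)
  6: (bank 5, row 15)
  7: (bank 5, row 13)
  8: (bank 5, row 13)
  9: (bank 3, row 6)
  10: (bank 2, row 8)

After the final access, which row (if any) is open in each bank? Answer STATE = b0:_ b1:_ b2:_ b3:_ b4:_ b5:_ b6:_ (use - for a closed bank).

#0 (0,0) E
#1 (2,11) E
#2 (2,4) C  (was 11)
#3 (0,0) H  (was 0)
#4 (0,0) H  (was 0)
#5 (0,9) C  (was 0)
#6 (5,15) E
#7 (5,13) C  (was 15)
#8 (5,13) H  (was 13)
#9 (3,6) E
#10 (2,8) C  (was 4)

STATE = b0:9 b1:- b2:8 b3:6 b4:- b5:13 b6:-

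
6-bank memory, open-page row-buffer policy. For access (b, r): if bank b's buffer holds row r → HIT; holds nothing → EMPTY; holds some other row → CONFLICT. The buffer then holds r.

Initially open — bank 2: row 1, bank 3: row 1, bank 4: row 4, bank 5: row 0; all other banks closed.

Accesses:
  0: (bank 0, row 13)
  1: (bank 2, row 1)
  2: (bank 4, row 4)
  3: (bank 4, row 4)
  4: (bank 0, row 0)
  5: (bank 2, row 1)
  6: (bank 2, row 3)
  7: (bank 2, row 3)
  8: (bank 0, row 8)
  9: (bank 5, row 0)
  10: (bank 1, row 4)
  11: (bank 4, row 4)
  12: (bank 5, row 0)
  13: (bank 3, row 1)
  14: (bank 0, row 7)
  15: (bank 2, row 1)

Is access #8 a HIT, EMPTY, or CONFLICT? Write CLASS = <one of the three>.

0: bank 0 row 13 — prev None → EMPTY
1: bank 2 row 1 — prev 1 → HIT
2: bank 4 row 4 — prev 4 → HIT
3: bank 4 row 4 — prev 4 → HIT
4: bank 0 row 0 — prev 13 → CONFLICT
5: bank 2 row 1 — prev 1 → HIT
6: bank 2 row 3 — prev 1 → CONFLICT
7: bank 2 row 3 — prev 3 → HIT
8: bank 0 row 8 — prev 0 → CONFLICT
9: bank 5 row 0 — prev 0 → HIT
10: bank 1 row 4 — prev None → EMPTY
11: bank 4 row 4 — prev 4 → HIT
12: bank 5 row 0 — prev 0 → HIT
13: bank 3 row 1 — prev 1 → HIT
14: bank 0 row 7 — prev 8 → CONFLICT
15: bank 2 row 1 — prev 3 → CONFLICT

CLASS = CONFLICT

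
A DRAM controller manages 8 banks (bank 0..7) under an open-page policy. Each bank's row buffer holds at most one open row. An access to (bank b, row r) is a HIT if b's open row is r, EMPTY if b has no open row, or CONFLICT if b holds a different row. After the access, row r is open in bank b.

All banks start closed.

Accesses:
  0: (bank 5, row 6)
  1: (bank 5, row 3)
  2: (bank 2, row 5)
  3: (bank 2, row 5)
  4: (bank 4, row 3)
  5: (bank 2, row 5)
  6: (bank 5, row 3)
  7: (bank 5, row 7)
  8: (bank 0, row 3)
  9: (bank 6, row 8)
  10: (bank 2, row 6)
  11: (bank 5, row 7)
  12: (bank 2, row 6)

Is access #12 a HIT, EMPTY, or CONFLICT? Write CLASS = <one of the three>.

step 0: bank5 None->6 [EMPTY]
step 1: bank5 6->3 [CONFLICT]
step 2: bank2 None->5 [EMPTY]
step 3: bank2 5->5 [HIT]
step 4: bank4 None->3 [EMPTY]
step 5: bank2 5->5 [HIT]
step 6: bank5 3->3 [HIT]
step 7: bank5 3->7 [CONFLICT]
step 8: bank0 None->3 [EMPTY]
step 9: bank6 None->8 [EMPTY]
step 10: bank2 5->6 [CONFLICT]
step 11: bank5 7->7 [HIT]
step 12: bank2 6->6 [HIT]

CLASS = HIT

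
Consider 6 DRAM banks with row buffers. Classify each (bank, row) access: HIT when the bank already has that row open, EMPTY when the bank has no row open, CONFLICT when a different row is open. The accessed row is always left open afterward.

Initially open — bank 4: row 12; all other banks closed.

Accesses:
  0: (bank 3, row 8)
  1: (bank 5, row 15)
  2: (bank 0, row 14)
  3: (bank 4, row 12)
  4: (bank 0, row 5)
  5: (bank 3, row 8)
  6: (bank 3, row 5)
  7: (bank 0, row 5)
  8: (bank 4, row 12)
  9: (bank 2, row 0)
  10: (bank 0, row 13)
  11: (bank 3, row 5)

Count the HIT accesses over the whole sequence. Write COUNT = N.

COUNT = 5

  [0] b3 r8: no row ⇒ E
  [1] b5 r15: no row ⇒ E
  [2] b0 r14: no row ⇒ E
  [3] b4 r12: had r12 ⇒ H
  [4] b0 r5: had r14 ⇒ C
  [5] b3 r8: had r8 ⇒ H
  [6] b3 r5: had r8 ⇒ C
  [7] b0 r5: had r5 ⇒ H
  [8] b4 r12: had r12 ⇒ H
  [9] b2 r0: no row ⇒ E
  [10] b0 r13: had r5 ⇒ C
  [11] b3 r5: had r5 ⇒ H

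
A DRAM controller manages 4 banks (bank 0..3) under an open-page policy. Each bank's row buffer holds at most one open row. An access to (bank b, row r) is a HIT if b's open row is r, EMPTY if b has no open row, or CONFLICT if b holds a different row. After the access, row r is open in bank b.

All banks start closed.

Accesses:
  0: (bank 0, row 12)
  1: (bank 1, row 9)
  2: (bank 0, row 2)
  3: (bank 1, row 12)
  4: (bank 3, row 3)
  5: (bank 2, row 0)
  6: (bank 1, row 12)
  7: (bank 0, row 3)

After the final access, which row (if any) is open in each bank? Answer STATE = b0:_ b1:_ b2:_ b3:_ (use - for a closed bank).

step 0: bank0 None->12 [EMPTY]
step 1: bank1 None->9 [EMPTY]
step 2: bank0 12->2 [CONFLICT]
step 3: bank1 9->12 [CONFLICT]
step 4: bank3 None->3 [EMPTY]
step 5: bank2 None->0 [EMPTY]
step 6: bank1 12->12 [HIT]
step 7: bank0 2->3 [CONFLICT]

STATE = b0:3 b1:12 b2:0 b3:3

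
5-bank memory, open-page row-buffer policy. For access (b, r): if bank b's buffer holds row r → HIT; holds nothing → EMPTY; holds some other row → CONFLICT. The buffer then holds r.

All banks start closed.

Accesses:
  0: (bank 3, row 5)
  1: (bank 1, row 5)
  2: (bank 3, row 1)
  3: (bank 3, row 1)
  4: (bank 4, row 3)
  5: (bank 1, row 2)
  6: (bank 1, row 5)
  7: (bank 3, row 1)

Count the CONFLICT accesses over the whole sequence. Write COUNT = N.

0: bank 3 row 5 — prev None → EMPTY
1: bank 1 row 5 — prev None → EMPTY
2: bank 3 row 1 — prev 5 → CONFLICT
3: bank 3 row 1 — prev 1 → HIT
4: bank 4 row 3 — prev None → EMPTY
5: bank 1 row 2 — prev 5 → CONFLICT
6: bank 1 row 5 — prev 2 → CONFLICT
7: bank 3 row 1 — prev 1 → HIT

COUNT = 3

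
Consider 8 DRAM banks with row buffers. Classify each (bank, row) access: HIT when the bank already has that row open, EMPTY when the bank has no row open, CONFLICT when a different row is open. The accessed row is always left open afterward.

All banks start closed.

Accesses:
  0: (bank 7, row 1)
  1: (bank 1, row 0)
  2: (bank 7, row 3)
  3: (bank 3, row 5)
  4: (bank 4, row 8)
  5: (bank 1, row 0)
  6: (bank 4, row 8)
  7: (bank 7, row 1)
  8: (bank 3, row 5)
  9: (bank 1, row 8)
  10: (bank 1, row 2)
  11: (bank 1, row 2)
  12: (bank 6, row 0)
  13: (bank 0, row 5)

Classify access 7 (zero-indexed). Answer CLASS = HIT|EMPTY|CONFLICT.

0: bank 7 row 1 — prev None → EMPTY
1: bank 1 row 0 — prev None → EMPTY
2: bank 7 row 3 — prev 1 → CONFLICT
3: bank 3 row 5 — prev None → EMPTY
4: bank 4 row 8 — prev None → EMPTY
5: bank 1 row 0 — prev 0 → HIT
6: bank 4 row 8 — prev 8 → HIT
7: bank 7 row 1 — prev 3 → CONFLICT
8: bank 3 row 5 — prev 5 → HIT
9: bank 1 row 8 — prev 0 → CONFLICT
10: bank 1 row 2 — prev 8 → CONFLICT
11: bank 1 row 2 — prev 2 → HIT
12: bank 6 row 0 — prev None → EMPTY
13: bank 0 row 5 — prev None → EMPTY

CLASS = CONFLICT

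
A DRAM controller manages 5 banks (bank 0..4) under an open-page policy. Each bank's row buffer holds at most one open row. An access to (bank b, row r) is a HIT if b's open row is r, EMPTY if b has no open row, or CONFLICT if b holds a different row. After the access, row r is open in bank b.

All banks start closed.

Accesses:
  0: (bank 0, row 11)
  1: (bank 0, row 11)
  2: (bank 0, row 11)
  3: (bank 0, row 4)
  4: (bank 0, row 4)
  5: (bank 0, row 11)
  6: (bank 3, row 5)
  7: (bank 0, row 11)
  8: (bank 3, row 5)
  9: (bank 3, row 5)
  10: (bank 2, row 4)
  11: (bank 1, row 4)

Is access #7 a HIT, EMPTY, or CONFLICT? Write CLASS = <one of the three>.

CLASS = HIT

  [0] b0 r11: no row ⇒ E
  [1] b0 r11: had r11 ⇒ H
  [2] b0 r11: had r11 ⇒ H
  [3] b0 r4: had r11 ⇒ C
  [4] b0 r4: had r4 ⇒ H
  [5] b0 r11: had r4 ⇒ C
  [6] b3 r5: no row ⇒ E
  [7] b0 r11: had r11 ⇒ H
  [8] b3 r5: had r5 ⇒ H
  [9] b3 r5: had r5 ⇒ H
  [10] b2 r4: no row ⇒ E
  [11] b1 r4: no row ⇒ E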